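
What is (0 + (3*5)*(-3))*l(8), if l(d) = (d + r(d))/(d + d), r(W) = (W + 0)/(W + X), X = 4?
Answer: -195/8 ≈ -24.375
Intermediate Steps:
r(W) = W/(4 + W) (r(W) = (W + 0)/(W + 4) = W/(4 + W))
l(d) = (d + d/(4 + d))/(2*d) (l(d) = (d + d/(4 + d))/(d + d) = (d + d/(4 + d))/((2*d)) = (d + d/(4 + d))*(1/(2*d)) = (d + d/(4 + d))/(2*d))
(0 + (3*5)*(-3))*l(8) = (0 + (3*5)*(-3))*((5 + 8)/(2*(4 + 8))) = (0 + 15*(-3))*((½)*13/12) = (0 - 45)*((½)*(1/12)*13) = -45*13/24 = -195/8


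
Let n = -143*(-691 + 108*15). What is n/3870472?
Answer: -132847/3870472 ≈ -0.034323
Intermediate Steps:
n = -132847 (n = -143*(-691 + 1620) = -143*929 = -132847)
n/3870472 = -132847/3870472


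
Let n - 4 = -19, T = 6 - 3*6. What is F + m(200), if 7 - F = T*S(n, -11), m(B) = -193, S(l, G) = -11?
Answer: -318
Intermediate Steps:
T = -12 (T = 6 - 18 = -12)
n = -15 (n = 4 - 19 = -15)
F = -125 (F = 7 - (-12)*(-11) = 7 - 1*132 = 7 - 132 = -125)
F + m(200) = -125 - 193 = -318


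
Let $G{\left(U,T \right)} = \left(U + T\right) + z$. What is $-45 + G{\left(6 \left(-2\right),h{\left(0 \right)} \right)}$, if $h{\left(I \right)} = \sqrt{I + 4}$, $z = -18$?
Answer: $-73$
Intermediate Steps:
$h{\left(I \right)} = \sqrt{4 + I}$
$G{\left(U,T \right)} = -18 + T + U$ ($G{\left(U,T \right)} = \left(U + T\right) - 18 = \left(T + U\right) - 18 = -18 + T + U$)
$-45 + G{\left(6 \left(-2\right),h{\left(0 \right)} \right)} = -45 + \left(-18 + \sqrt{4 + 0} + 6 \left(-2\right)\right) = -45 - \left(30 - 2\right) = -45 - 28 = -73$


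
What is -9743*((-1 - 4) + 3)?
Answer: 19486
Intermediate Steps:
-9743*((-1 - 4) + 3) = -9743*(-5 + 3) = -9743*(-2) = 19486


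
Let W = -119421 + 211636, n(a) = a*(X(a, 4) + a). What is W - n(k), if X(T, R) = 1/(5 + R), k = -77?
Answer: 776651/9 ≈ 86295.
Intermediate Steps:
n(a) = a*(1/9 + a) (n(a) = a*(1/(5 + 4) + a) = a*(1/9 + a))
W = 92215
W - n(k) = 92215 - (-77)*(1/9 - 77) = 92215 - (-77)*(-692)/9 = 92215 - 1*53284/9 = 92215 - 53284/9 = 776651/9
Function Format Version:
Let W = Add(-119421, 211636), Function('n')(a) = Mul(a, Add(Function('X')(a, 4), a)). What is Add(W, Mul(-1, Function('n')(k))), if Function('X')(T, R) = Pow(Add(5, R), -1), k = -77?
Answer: Rational(776651, 9) ≈ 86295.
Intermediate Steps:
Function('n')(a) = Mul(a, Add(Rational(1, 9), a)) (Function('n')(a) = Mul(a, Add(Pow(Add(5, 4), -1), a)) = Mul(a, Add(Pow(9, -1), a)) = Mul(a, Add(Rational(1, 9), a)))
W = 92215
Add(W, Mul(-1, Function('n')(k))) = Add(92215, Mul(-1, Mul(-77, Add(Rational(1, 9), -77)))) = Add(92215, Mul(-1, Mul(-77, Rational(-692, 9)))) = Add(92215, Mul(-1, Rational(53284, 9))) = Add(92215, Rational(-53284, 9)) = Rational(776651, 9)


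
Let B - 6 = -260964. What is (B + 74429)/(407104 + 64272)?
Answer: -186529/471376 ≈ -0.39571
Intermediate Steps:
B = -260958 (B = 6 - 260964 = -260958)
(B + 74429)/(407104 + 64272) = (-260958 + 74429)/(407104 + 64272) = -186529/471376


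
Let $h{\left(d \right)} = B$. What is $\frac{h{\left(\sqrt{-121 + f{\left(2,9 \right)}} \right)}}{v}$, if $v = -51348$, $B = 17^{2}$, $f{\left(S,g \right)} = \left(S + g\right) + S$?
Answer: $- \frac{289}{51348} \approx -0.0056283$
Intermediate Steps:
$f{\left(S,g \right)} = g + 2 S$
$B = 289$
$h{\left(d \right)} = 289$
$\frac{h{\left(\sqrt{-121 + f{\left(2,9 \right)}} \right)}}{v} = \frac{289}{-51348} = 289 \left(- \frac{1}{51348}\right) = - \frac{289}{51348}$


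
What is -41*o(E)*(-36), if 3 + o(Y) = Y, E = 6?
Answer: 4428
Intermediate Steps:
o(Y) = -3 + Y
-41*o(E)*(-36) = -41*(-3 + 6)*(-36) = -41*3*(-36) = -123*(-36) = 4428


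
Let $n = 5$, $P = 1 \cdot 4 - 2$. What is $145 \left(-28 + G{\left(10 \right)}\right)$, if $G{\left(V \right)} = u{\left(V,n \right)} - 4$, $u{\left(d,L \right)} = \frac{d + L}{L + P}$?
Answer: $- \frac{30305}{7} \approx -4329.3$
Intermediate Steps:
$P = 2$ ($P = 4 - 2 = 2$)
$u{\left(d,L \right)} = \frac{L + d}{2 + L}$ ($u{\left(d,L \right)} = \frac{d + L}{L + 2} = \frac{L + d}{2 + L}$)
$G{\left(V \right)} = - \frac{23}{7} + \frac{V}{7}$ ($G{\left(V \right)} = \frac{5 + V}{2 + 5} - 4 = \frac{5 + V}{7} - 4 = \left(\frac{5}{7} + \frac{V}{7}\right) - 4 = - \frac{23}{7} + \frac{V}{7}$)
$145 \left(-28 + G{\left(10 \right)}\right) = 145 \left(-28 + \left(- \frac{23}{7} + \frac{1}{7} \cdot 10\right)\right) = 145 \left(-28 + \left(- \frac{23}{7} + \frac{10}{7}\right)\right) = 145 \left(-28 - \frac{13}{7}\right) = 145 \left(- \frac{209}{7}\right) = - \frac{30305}{7}$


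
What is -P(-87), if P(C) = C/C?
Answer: -1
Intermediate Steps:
P(C) = 1
-P(-87) = -1*1 = -1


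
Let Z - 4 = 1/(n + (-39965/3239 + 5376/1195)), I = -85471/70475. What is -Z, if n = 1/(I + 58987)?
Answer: -488493379542913706/126145893730505719 ≈ -3.8724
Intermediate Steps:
I = -85471/70475 (I = -85471*1/70475 = -85471/70475 ≈ -1.2128)
n = 70475/4157023354 (n = 1/(-85471/70475 + 58987) = 1/(4157023354/70475) = 70475/4157023354 ≈ 1.6953e-5)
Z = 488493379542913706/126145893730505719 (Z = 4 + 1/(70475/4157023354 + (-39965/3239 + 5376/1195)) = 4 + 1/(70475/4157023354 - 30345311/3870605) = 4 + 1/(-126145893730505719/16090195379109170) = 4 - 16090195379109170/126145893730505719 = 488493379542913706/126145893730505719 ≈ 3.8724)
-Z = -1*488493379542913706/126145893730505719 = -488493379542913706/126145893730505719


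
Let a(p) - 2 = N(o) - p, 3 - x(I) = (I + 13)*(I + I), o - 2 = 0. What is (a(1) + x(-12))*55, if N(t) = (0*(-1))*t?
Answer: 1540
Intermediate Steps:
o = 2 (o = 2 + 0 = 2)
N(t) = 0 (N(t) = 0*t = 0)
x(I) = 3 - 2*I*(13 + I) (x(I) = 3 - (I + 13)*(I + I) = 3 - (13 + I)*2*I = 3 - 2*I*(13 + I))
a(p) = 2 - p (a(p) = 2 + (0 - p) = 2 - p)
(a(1) + x(-12))*55 = ((2 - 1*1) + (3 - 26*(-12) - 2*(-12)²))*55 = ((2 - 1) + (3 + 312 - 2*144))*55 = (1 + (3 + 312 - 288))*55 = (1 + 27)*55 = 28*55 = 1540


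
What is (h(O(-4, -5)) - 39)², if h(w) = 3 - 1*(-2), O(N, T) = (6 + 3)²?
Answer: 1156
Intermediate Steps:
O(N, T) = 81 (O(N, T) = 9² = 81)
h(w) = 5 (h(w) = 3 + 2 = 5)
(h(O(-4, -5)) - 39)² = (5 - 39)² = (-34)² = 1156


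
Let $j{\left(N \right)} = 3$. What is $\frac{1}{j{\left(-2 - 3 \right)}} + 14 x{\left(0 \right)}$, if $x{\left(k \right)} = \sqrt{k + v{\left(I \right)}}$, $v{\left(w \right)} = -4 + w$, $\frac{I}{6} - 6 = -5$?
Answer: $\frac{1}{3} + 14 \sqrt{2} \approx 20.132$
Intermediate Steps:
$I = 6$ ($I = 36 + 6 \left(-5\right) = 36 - 30 = 6$)
$x{\left(k \right)} = \sqrt{2 + k}$ ($x{\left(k \right)} = \sqrt{k + \left(-4 + 6\right)} = \sqrt{k + 2} = \sqrt{2 + k}$)
$\frac{1}{j{\left(-2 - 3 \right)}} + 14 x{\left(0 \right)} = \frac{1}{3} + 14 \sqrt{2 + 0} = \frac{1}{3} + 14 \sqrt{2}$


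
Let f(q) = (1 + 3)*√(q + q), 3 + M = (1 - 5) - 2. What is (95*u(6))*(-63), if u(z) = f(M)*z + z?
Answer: -35910 - 430920*I*√2 ≈ -35910.0 - 6.0941e+5*I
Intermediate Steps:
M = -9 (M = -3 + ((1 - 5) - 2) = -3 + (-4 - 2) = -3 - 6 = -9)
f(q) = 4*√2*√q (f(q) = 4*√(2*q) = 4*(√2*√q) = 4*√2*√q)
u(z) = z + 12*I*z*√2 (u(z) = (4*√2*√(-9))*z + z = (4*√2*(3*I))*z + z = (12*I*√2)*z + z = 12*I*z*√2 + z = z + 12*I*z*√2)
(95*u(6))*(-63) = (95*(6*(1 + 12*I*√2)))*(-63) = (95*(6 + 72*I*√2))*(-63) = (570 + 6840*I*√2)*(-63) = -35910 - 430920*I*√2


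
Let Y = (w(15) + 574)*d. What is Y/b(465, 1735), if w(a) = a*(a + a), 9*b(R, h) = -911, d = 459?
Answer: -4230144/911 ≈ -4643.4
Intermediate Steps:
b(R, h) = -911/9 (b(R, h) = (⅑)*(-911) = -911/9)
w(a) = 2*a² (w(a) = a*(2*a) = 2*a²)
Y = 470016 (Y = (2*15² + 574)*459 = (2*225 + 574)*459 = (450 + 574)*459 = 1024*459 = 470016)
Y/b(465, 1735) = 470016/(-911/9) = 470016*(-9/911) = -4230144/911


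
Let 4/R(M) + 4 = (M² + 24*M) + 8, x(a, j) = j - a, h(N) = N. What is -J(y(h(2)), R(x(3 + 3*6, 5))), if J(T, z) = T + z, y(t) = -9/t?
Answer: 281/62 ≈ 4.5323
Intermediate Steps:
R(M) = 4/(4 + M² + 24*M) (R(M) = 4/(-4 + ((M² + 24*M) + 8)) = 4/(-4 + (8 + M² + 24*M)) = 4/(4 + M² + 24*M))
-J(y(h(2)), R(x(3 + 3*6, 5))) = -(-9/2 + 4/(4 + (5 - (3 + 3*6))² + 24*(5 - (3 + 3*6)))) = -(-9*½ + 4/(4 + (5 - (3 + 18))² + 24*(5 - (3 + 18)))) = -(-9/2 + 4/(4 + (5 - 1*21)² + 24*(5 - 1*21))) = -(-9/2 + 4/(4 + (5 - 21)² + 24*(5 - 21))) = -(-9/2 + 4/(4 + (-16)² + 24*(-16))) = -(-9/2 + 4/(4 + 256 - 384)) = -(-9/2 + 4/(-124)) = -(-9/2 + 4*(-1/124)) = -(-9/2 - 1/31) = -1*(-281/62) = 281/62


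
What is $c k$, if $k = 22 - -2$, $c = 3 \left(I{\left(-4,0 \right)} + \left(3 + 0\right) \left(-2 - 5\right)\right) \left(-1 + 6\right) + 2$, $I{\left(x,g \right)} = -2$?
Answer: $-8232$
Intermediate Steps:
$c = -343$ ($c = 3 \left(-2 + \left(3 + 0\right) \left(-2 - 5\right)\right) \left(-1 + 6\right) + 2 = 3 \left(-2 + 3 \left(-7\right)\right) 5 + 2 = 3 \left(-2 - 21\right) 5 + 2 = 3 \left(\left(-23\right) 5\right) + 2 = 3 \left(-115\right) + 2 = -345 + 2 = -343$)
$k = 24$ ($k = 22 + 2 = 24$)
$c k = \left(-343\right) 24 = -8232$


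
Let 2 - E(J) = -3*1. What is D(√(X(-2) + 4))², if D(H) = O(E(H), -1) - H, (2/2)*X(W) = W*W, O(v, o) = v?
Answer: 33 - 20*√2 ≈ 4.7157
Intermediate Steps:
E(J) = 5 (E(J) = 2 - (-3) = 2 - 1*(-3) = 2 + 3 = 5)
X(W) = W² (X(W) = W*W = W²)
D(H) = 5 - H
D(√(X(-2) + 4))² = (5 - √((-2)² + 4))² = (5 - √(4 + 4))² = (5 - √8)² = (5 - 2*√2)²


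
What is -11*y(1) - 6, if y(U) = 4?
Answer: -50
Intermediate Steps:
-11*y(1) - 6 = -11*4 - 6 = -44 - 6 = -50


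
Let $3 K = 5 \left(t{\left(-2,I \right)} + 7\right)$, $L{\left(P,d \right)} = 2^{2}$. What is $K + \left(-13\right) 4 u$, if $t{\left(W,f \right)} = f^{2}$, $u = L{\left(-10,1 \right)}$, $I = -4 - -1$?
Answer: $- \frac{544}{3} \approx -181.33$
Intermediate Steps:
$I = -3$ ($I = -4 + 1 = -3$)
$L{\left(P,d \right)} = 4$
$u = 4$
$K = \frac{80}{3}$ ($K = \frac{5 \left(\left(-3\right)^{2} + 7\right)}{3} = \frac{5 \left(9 + 7\right)}{3} = \frac{5 \cdot 16}{3} = \frac{1}{3} \cdot 80 = \frac{80}{3} \approx 26.667$)
$K + \left(-13\right) 4 u = \frac{80}{3} + \left(-13\right) 4 \cdot 4 = \frac{80}{3} - 208 = - \frac{544}{3}$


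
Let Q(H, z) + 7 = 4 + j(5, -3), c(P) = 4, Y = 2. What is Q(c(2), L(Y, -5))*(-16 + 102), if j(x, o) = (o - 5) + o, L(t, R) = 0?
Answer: -1204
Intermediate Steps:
j(x, o) = -5 + 2*o (j(x, o) = (-5 + o) + o = -5 + 2*o)
Q(H, z) = -14 (Q(H, z) = -7 + (4 + (-5 + 2*(-3))) = -7 + (4 + (-5 - 6)) = -7 + (4 - 11) = -7 - 7 = -14)
Q(c(2), L(Y, -5))*(-16 + 102) = -14*(-16 + 102) = -14*86 = -1204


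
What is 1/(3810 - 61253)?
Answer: -1/57443 ≈ -1.7409e-5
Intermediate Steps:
1/(3810 - 61253) = 1/(-57443) = -1/57443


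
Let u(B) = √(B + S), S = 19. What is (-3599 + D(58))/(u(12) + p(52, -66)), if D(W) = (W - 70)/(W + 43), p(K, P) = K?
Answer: -18902572/269973 + 363511*√31/269973 ≈ -62.520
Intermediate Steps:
u(B) = √(19 + B) (u(B) = √(B + 19) = √(19 + B))
D(W) = (-70 + W)/(43 + W)
(-3599 + D(58))/(u(12) + p(52, -66)) = (-3599 + (-70 + 58)/(43 + 58))/(√(19 + 12) + 52) = (-3599 - 12/101)/(√31 + 52) = (-3599 + (1/101)*(-12))/(52 + √31) = (-3599 - 12/101)/(52 + √31) = -363511/(101*(52 + √31))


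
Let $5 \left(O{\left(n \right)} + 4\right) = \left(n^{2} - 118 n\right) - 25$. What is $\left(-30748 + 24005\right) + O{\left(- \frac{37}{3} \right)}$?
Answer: $- \frac{289373}{45} \approx -6430.5$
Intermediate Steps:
$O{\left(n \right)} = -9 - \frac{118 n}{5} + \frac{n^{2}}{5}$ ($O{\left(n \right)} = -4 + \frac{\left(n^{2} - 118 n\right) - 25}{5} = -4 + \frac{-25 + n^{2} - 118 n}{5} = -4 - \left(5 - \frac{n^{2}}{5} + \frac{118 n}{5}\right) = -9 - \frac{118 n}{5} + \frac{n^{2}}{5}$)
$\left(-30748 + 24005\right) + O{\left(- \frac{37}{3} \right)} = \left(-30748 + 24005\right) - \left(9 - \frac{1369}{45} + \frac{118}{5} \left(-37\right) \frac{1}{3}\right) = -6743 - \left(9 - \frac{1369}{45} + \frac{118}{5} \left(-37\right) \frac{1}{3}\right) = -6743 - \left(- \frac{4231}{15} - \frac{1369}{45}\right) = -6743 + \left(-9 + \frac{4366}{15} + \frac{1}{5} \cdot \frac{1369}{9}\right) = -6743 + \left(-9 + \frac{4366}{15} + \frac{1369}{45}\right) = -6743 + \frac{14062}{45} = - \frac{289373}{45}$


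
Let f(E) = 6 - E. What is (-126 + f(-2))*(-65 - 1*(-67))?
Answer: -236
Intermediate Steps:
(-126 + f(-2))*(-65 - 1*(-67)) = (-126 + (6 - 1*(-2)))*(-65 - 1*(-67)) = (-126 + (6 + 2))*(-65 + 67) = (-126 + 8)*2 = -118*2 = -236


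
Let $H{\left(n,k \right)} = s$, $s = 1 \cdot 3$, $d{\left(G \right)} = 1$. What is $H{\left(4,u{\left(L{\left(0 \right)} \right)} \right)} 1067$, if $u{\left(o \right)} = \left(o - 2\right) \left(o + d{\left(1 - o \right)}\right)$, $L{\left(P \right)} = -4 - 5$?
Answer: $3201$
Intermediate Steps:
$L{\left(P \right)} = -9$
$u{\left(o \right)} = \left(1 + o\right) \left(-2 + o\right)$ ($u{\left(o \right)} = \left(o - 2\right) \left(o + 1\right) = \left(-2 + o\right) \left(1 + o\right) = \left(1 + o\right) \left(-2 + o\right)$)
$s = 3$
$H{\left(n,k \right)} = 3$
$H{\left(4,u{\left(L{\left(0 \right)} \right)} \right)} 1067 = 3 \cdot 1067 = 3201$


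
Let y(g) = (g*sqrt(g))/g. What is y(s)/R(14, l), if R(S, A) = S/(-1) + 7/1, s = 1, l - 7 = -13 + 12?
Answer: -1/7 ≈ -0.14286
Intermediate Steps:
l = 6 (l = 7 + (-13 + 12) = 7 - 1 = 6)
R(S, A) = 7 - S (R(S, A) = S*(-1) + 7*1 = -S + 7 = 7 - S)
y(g) = sqrt(g) (y(g) = g**(3/2)/g = sqrt(g))
y(s)/R(14, l) = sqrt(1)/(7 - 1*14) = 1/(7 - 14) = 1/(-7) = 1*(-1/7) = -1/7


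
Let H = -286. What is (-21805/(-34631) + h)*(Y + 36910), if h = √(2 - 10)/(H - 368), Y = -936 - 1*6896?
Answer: 634045790/34631 - 29078*I*√2/327 ≈ 18309.0 - 125.76*I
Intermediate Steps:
Y = -7832 (Y = -936 - 6896 = -7832)
h = -I*√2/327 (h = √(2 - 10)/(-286 - 368) = √(-8)/(-654) = (2*I*√2)*(-1/654) = -I*√2/327 ≈ -0.0043248*I)
(-21805/(-34631) + h)*(Y + 36910) = (-21805/(-34631) - I*√2/327)*(-7832 + 36910) = (-21805*(-1/34631) - I*√2/327)*29078 = (21805/34631 - I*√2/327)*29078 = 634045790/34631 - 29078*I*√2/327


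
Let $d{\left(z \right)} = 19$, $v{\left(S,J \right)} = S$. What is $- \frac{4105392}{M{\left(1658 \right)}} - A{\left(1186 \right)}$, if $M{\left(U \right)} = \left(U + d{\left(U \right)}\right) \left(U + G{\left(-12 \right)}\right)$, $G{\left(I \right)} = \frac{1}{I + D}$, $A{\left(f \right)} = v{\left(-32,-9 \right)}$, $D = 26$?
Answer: $\frac{396075648}{12976067} \approx 30.524$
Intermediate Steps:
$A{\left(f \right)} = -32$
$G{\left(I \right)} = \frac{1}{26 + I}$ ($G{\left(I \right)} = \frac{1}{I + 26} = \frac{1}{26 + I}$)
$M{\left(U \right)} = \left(19 + U\right) \left(\frac{1}{14} + U\right)$ ($M{\left(U \right)} = \left(U + 19\right) \left(U + \frac{1}{26 - 12}\right) = \left(19 + U\right) \left(U + \frac{1}{14}\right) = \left(19 + U\right) \left(\frac{1}{14} + U\right)$)
$- \frac{4105392}{M{\left(1658 \right)}} - A{\left(1186 \right)} = - \frac{4105392}{\frac{19}{14} + 1658^{2} + \frac{267}{14} \cdot 1658} - -32 = - \frac{4105392}{\frac{19}{14} + 2748964 + \frac{221343}{7}} + 32 = - \frac{4105392}{\frac{38928201}{14}} + 32 = \left(-4105392\right) \frac{14}{38928201} + 32 = - \frac{19158496}{12976067} + 32 = \frac{396075648}{12976067}$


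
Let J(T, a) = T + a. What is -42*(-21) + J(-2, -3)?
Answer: 877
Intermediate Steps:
-42*(-21) + J(-2, -3) = -42*(-21) + (-2 - 3) = 882 - 5 = 877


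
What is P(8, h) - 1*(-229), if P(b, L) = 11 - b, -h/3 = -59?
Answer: 232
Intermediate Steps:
h = 177 (h = -3*(-59) = 177)
P(8, h) - 1*(-229) = (11 - 1*8) - 1*(-229) = (11 - 8) + 229 = 3 + 229 = 232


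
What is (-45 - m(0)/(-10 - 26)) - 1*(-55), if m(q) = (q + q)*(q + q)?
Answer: 10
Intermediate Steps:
m(q) = 4*q² (m(q) = (2*q)*(2*q) = 4*q²)
(-45 - m(0)/(-10 - 26)) - 1*(-55) = (-45 - 4*0²/(-10 - 26)) - 1*(-55) = (-45 - 4*0/(-36)) + 55 = (-45 - (-1)*0/36) + 55 = (-45 - 1*0) + 55 = (-45 + 0) + 55 = -45 + 55 = 10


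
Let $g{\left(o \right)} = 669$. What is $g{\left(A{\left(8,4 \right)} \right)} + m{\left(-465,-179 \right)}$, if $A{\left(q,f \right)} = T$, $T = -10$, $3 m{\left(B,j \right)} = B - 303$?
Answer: $413$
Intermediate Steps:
$m{\left(B,j \right)} = -101 + \frac{B}{3}$ ($m{\left(B,j \right)} = \frac{B - 303}{3} = \frac{-303 + B}{3} = -101 + \frac{B}{3}$)
$A{\left(q,f \right)} = -10$
$g{\left(A{\left(8,4 \right)} \right)} + m{\left(-465,-179 \right)} = 669 + \left(-101 + \frac{1}{3} \left(-465\right)\right) = 669 - 256 = 413$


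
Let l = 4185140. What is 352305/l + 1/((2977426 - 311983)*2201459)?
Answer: 413455528759323385/4911566034056546436 ≈ 0.084180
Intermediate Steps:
352305/l + 1/((2977426 - 311983)*2201459) = 352305/4185140 + 1/((2977426 - 311983)*2201459) = 352305*(1/4185140) + (1/2201459)/2665443 = 70461/837028 + (1/2665443)*(1/2201459) = 70461/837028 + 1/5867863481337 = 413455528759323385/4911566034056546436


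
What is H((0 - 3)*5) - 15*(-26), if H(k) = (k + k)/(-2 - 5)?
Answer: 2760/7 ≈ 394.29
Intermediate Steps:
H(k) = -2*k/7 (H(k) = (2*k)/(-7) = (2*k)*(-1/7) = -2*k/7)
H((0 - 3)*5) - 15*(-26) = -2*(0 - 3)*5/7 - 15*(-26) = -(-6)*5/7 + 390 = -2/7*(-15) + 390 = 30/7 + 390 = 2760/7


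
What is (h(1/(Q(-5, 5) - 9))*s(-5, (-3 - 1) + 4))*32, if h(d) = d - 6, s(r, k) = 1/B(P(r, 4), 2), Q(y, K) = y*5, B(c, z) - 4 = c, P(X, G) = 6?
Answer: -328/17 ≈ -19.294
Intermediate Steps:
B(c, z) = 4 + c
Q(y, K) = 5*y
s(r, k) = ⅒ (s(r, k) = 1/(4 + 6) = 1/10 = ⅒)
h(d) = -6 + d
(h(1/(Q(-5, 5) - 9))*s(-5, (-3 - 1) + 4))*32 = ((-6 + 1/(5*(-5) - 9))*(⅒))*32 = ((-6 + 1/(-25 - 9))*(⅒))*32 = ((-6 + 1/(-34))*(⅒))*32 = ((-6 - 1/34)*(⅒))*32 = -205/34*⅒*32 = -41/68*32 = -328/17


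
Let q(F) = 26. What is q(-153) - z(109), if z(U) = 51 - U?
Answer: 84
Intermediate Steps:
q(-153) - z(109) = 26 - (51 - 1*109) = 26 - (51 - 109) = 26 - 1*(-58) = 26 + 58 = 84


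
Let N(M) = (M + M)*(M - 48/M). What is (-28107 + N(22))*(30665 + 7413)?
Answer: -1037054330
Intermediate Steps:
N(M) = 2*M*(M - 48/M) (N(M) = (2*M)*(M - 48/M) = 2*M*(M - 48/M))
(-28107 + N(22))*(30665 + 7413) = (-28107 + (-96 + 2*22²))*(30665 + 7413) = (-28107 + (-96 + 2*484))*38078 = (-28107 + (-96 + 968))*38078 = (-28107 + 872)*38078 = -27235*38078 = -1037054330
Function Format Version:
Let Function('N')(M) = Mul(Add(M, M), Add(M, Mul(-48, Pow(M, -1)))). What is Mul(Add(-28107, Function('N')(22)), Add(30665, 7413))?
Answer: -1037054330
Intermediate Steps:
Function('N')(M) = Mul(2, M, Add(M, Mul(-48, Pow(M, -1)))) (Function('N')(M) = Mul(Mul(2, M), Add(M, Mul(-48, Pow(M, -1)))) = Mul(2, M, Add(M, Mul(-48, Pow(M, -1)))))
Mul(Add(-28107, Function('N')(22)), Add(30665, 7413)) = Mul(Add(-28107, Add(-96, Mul(2, Pow(22, 2)))), Add(30665, 7413)) = Mul(Add(-28107, Add(-96, Mul(2, 484))), 38078) = Mul(Add(-28107, Add(-96, 968)), 38078) = Mul(Add(-28107, 872), 38078) = Mul(-27235, 38078) = -1037054330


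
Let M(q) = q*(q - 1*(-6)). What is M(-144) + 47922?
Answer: 67794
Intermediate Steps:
M(q) = q*(6 + q) (M(q) = q*(q + 6) = q*(6 + q))
M(-144) + 47922 = -144*(6 - 144) + 47922 = -144*(-138) + 47922 = 19872 + 47922 = 67794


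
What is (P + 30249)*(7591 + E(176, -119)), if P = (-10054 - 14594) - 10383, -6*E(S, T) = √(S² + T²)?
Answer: -36300162 + 797*√45137 ≈ -3.6131e+7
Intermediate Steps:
E(S, T) = -√(S² + T²)/6
P = -35031 (P = -24648 - 10383 = -35031)
(P + 30249)*(7591 + E(176, -119)) = (-35031 + 30249)*(7591 - √(176² + (-119)²)/6) = -4782*(7591 - √(30976 + 14161)/6) = -4782*(7591 - √45137/6) = -36300162 + 797*√45137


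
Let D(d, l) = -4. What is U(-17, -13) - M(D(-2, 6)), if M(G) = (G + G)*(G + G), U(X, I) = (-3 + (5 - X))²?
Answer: 297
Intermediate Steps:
U(X, I) = (2 - X)²
M(G) = 4*G² (M(G) = (2*G)*(2*G) = 4*G²)
U(-17, -13) - M(D(-2, 6)) = (-2 - 17)² - 4*(-4)² = (-19)² - 4*16 = 361 - 1*64 = 361 - 64 = 297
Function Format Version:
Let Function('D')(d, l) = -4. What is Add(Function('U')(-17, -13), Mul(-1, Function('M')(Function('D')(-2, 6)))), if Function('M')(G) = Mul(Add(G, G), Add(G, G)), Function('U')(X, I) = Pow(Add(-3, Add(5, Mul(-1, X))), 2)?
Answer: 297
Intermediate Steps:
Function('U')(X, I) = Pow(Add(2, Mul(-1, X)), 2)
Function('M')(G) = Mul(4, Pow(G, 2)) (Function('M')(G) = Mul(Mul(2, G), Mul(2, G)) = Mul(4, Pow(G, 2)))
Add(Function('U')(-17, -13), Mul(-1, Function('M')(Function('D')(-2, 6)))) = Add(Pow(Add(-2, -17), 2), Mul(-1, Mul(4, Pow(-4, 2)))) = Add(Pow(-19, 2), Mul(-1, Mul(4, 16))) = Add(361, Mul(-1, 64)) = Add(361, -64) = 297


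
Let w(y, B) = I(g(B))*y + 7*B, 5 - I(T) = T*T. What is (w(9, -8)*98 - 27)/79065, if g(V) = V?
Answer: -57553/79065 ≈ -0.72792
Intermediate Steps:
I(T) = 5 - T**2 (I(T) = 5 - T*T = 5 - T**2)
w(y, B) = 7*B + y*(5 - B**2) (w(y, B) = (5 - B**2)*y + 7*B = y*(5 - B**2) + 7*B = 7*B + y*(5 - B**2))
(w(9, -8)*98 - 27)/79065 = ((7*(-8) - 1*9*(-5 + (-8)**2))*98 - 27)/79065 = ((-56 - 1*9*(-5 + 64))*98 - 27)*(1/79065) = ((-56 - 1*9*59)*98 - 27)*(1/79065) = ((-56 - 531)*98 - 27)*(1/79065) = (-587*98 - 27)*(1/79065) = (-57526 - 27)*(1/79065) = -57553*1/79065 = -57553/79065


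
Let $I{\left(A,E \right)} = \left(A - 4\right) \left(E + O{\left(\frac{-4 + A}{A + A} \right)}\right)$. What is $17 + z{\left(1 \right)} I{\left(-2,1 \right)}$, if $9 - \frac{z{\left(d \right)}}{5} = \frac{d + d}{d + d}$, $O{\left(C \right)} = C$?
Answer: $-583$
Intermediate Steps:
$I{\left(A,E \right)} = \left(-4 + A\right) \left(E + \frac{-4 + A}{2 A}\right)$ ($I{\left(A,E \right)} = \left(A - 4\right) \left(E + \frac{-4 + A}{A + A}\right) = \left(-4 + A\right) \left(E + \frac{-4 + A}{2 A}\right)$)
$z{\left(d \right)} = 40$ ($z{\left(d \right)} = 45 - 5 \frac{d + d}{d + d} = 45 - 5 \frac{2 d}{2 d} = 45 - 5 \cdot 2 d \frac{1}{2 d} = 45 - 5 = 40$)
$17 + z{\left(1 \right)} I{\left(-2,1 \right)} = 17 + 40 \left(-4 + \frac{1}{2} \left(-2\right) - 4 + \frac{8}{-2} - 2\right) = 17 + 40 \left(-4 - 1 - 4 + 8 \left(- \frac{1}{2}\right) - 2\right) = 17 + 40 \left(-4 - 1 - 4 - 4 - 2\right) = 17 + 40 \left(-15\right) = 17 - 600 = -583$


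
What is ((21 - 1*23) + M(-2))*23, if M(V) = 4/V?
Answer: -92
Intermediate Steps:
((21 - 1*23) + M(-2))*23 = ((21 - 1*23) + 4/(-2))*23 = ((21 - 23) + 4*(-½))*23 = (-2 - 2)*23 = -4*23 = -92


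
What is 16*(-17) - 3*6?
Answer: -290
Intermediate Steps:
16*(-17) - 3*6 = -272 - 18 = -290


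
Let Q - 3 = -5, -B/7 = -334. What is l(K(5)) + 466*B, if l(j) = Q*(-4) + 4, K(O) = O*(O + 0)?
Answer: 1089520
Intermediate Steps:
B = 2338 (B = -7*(-334) = 2338)
Q = -2 (Q = 3 - 5 = -2)
K(O) = O² (K(O) = O*O = O²)
l(j) = 12 (l(j) = -2*(-4) + 4 = 8 + 4 = 12)
l(K(5)) + 466*B = 12 + 466*2338 = 12 + 1089508 = 1089520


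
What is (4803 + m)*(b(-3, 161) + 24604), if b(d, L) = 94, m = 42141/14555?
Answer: 1727620308588/14555 ≈ 1.1870e+8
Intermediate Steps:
m = 42141/14555 (m = 42141*(1/14555) = 42141/14555 ≈ 2.8953)
(4803 + m)*(b(-3, 161) + 24604) = (4803 + 42141/14555)*(94 + 24604) = (69949806/14555)*24698 = 1727620308588/14555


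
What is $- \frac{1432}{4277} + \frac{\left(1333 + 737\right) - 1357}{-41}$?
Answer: $- \frac{3108213}{175357} \approx -17.725$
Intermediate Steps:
$- \frac{1432}{4277} + \frac{\left(1333 + 737\right) - 1357}{-41} = \left(-1432\right) \frac{1}{4277} + \left(2070 - 1357\right) \left(- \frac{1}{41}\right) = - \frac{1432}{4277} + 713 \left(- \frac{1}{41}\right) = - \frac{1432}{4277} - \frac{713}{41} = - \frac{3108213}{175357}$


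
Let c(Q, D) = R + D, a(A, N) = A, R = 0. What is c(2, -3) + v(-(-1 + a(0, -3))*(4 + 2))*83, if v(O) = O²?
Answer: 2985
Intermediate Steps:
c(Q, D) = D (c(Q, D) = 0 + D = D)
c(2, -3) + v(-(-1 + a(0, -3))*(4 + 2))*83 = -3 + (-(-1 + 0)*(4 + 2))²*83 = -3 + (-(-1)*6)²*83 = -3 + (-1*(-6))²*83 = -3 + 6²*83 = -3 + 36*83 = -3 + 2988 = 2985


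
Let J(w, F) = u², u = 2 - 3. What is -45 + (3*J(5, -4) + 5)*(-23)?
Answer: -229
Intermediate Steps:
u = -1
J(w, F) = 1 (J(w, F) = (-1)² = 1)
-45 + (3*J(5, -4) + 5)*(-23) = -45 + (3*1 + 5)*(-23) = -45 + (3 + 5)*(-23) = -45 + 8*(-23) = -45 - 184 = -229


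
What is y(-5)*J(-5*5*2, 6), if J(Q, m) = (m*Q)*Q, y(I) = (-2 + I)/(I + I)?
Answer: 10500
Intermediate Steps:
y(I) = (-2 + I)/(2*I) (y(I) = (-2 + I)/((2*I)) = (-2 + I)*(1/(2*I)) = (-2 + I)/(2*I))
J(Q, m) = m*Q² (J(Q, m) = (Q*m)*Q = m*Q²)
y(-5)*J(-5*5*2, 6) = ((½)*(-2 - 5)/(-5))*(6*(-5*5*2)²) = ((½)*(-⅕)*(-7))*(6*(-25*2)²) = 7*(6*(-50)²)/10 = 7*(6*2500)/10 = (7/10)*15000 = 10500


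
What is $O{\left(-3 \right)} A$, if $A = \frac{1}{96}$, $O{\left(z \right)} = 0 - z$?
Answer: $\frac{1}{32} \approx 0.03125$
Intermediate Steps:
$O{\left(z \right)} = - z$
$A = \frac{1}{96} \approx 0.010417$
$O{\left(-3 \right)} A = \left(-1\right) \left(-3\right) \frac{1}{96} = 3 \cdot \frac{1}{96} = \frac{1}{32}$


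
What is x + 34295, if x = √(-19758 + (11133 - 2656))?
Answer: 34295 + I*√11281 ≈ 34295.0 + 106.21*I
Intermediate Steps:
x = I*√11281 (x = √(-19758 + 8477) = √(-11281) = I*√11281 ≈ 106.21*I)
x + 34295 = I*√11281 + 34295 = 34295 + I*√11281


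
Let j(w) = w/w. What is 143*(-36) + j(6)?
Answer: -5147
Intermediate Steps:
j(w) = 1
143*(-36) + j(6) = 143*(-36) + 1 = -5148 + 1 = -5147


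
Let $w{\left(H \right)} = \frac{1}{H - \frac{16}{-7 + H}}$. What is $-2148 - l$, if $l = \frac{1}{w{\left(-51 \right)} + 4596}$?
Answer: $- \frac{14521957147}{6760687} \approx -2148.0$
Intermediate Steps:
$l = \frac{1471}{6760687}$ ($l = \frac{1}{\frac{7 - -51}{16 - \left(-51\right)^{2} + 7 \left(-51\right)} + 4596} = \frac{1}{\frac{7 + 51}{16 - 2601 - 357} + 4596} = \frac{1}{\frac{1}{16 - 2601 - 357} \cdot 58 + 4596} = \frac{1}{\frac{1}{-2942} \cdot 58 + 4596} = \frac{1}{\left(- \frac{1}{2942}\right) 58 + 4596} = \frac{1}{- \frac{29}{1471} + 4596} = \frac{1}{\frac{6760687}{1471}} = \frac{1471}{6760687} \approx 0.00021758$)
$-2148 - l = -2148 - \frac{1471}{6760687} = - \frac{14521957147}{6760687}$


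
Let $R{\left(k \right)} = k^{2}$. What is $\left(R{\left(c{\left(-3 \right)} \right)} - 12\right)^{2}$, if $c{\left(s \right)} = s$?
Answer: $9$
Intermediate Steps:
$\left(R{\left(c{\left(-3 \right)} \right)} - 12\right)^{2} = \left(\left(-3\right)^{2} - 12\right)^{2} = \left(9 - 12\right)^{2} = \left(-3\right)^{2} = 9$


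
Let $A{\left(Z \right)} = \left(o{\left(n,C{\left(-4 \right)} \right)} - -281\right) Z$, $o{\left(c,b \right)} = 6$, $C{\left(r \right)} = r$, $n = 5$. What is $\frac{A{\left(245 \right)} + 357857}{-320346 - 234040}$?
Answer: $- \frac{214086}{277193} \approx -0.77234$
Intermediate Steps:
$A{\left(Z \right)} = 287 Z$ ($A{\left(Z \right)} = \left(6 - -281\right) Z = \left(6 + 281\right) Z = 287 Z$)
$\frac{A{\left(245 \right)} + 357857}{-320346 - 234040} = \frac{287 \cdot 245 + 357857}{-320346 - 234040} = \frac{70315 + 357857}{-554386} = 428172 \left(- \frac{1}{554386}\right) = - \frac{214086}{277193}$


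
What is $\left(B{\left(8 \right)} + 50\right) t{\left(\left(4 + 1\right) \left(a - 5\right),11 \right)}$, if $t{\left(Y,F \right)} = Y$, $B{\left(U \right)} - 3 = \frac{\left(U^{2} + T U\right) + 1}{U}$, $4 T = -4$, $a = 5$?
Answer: $0$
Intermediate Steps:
$T = -1$ ($T = \frac{1}{4} \left(-4\right) = -1$)
$B{\left(U \right)} = 3 + \frac{1 + U^{2} - U}{U}$ ($B{\left(U \right)} = 3 + \frac{\left(U^{2} - U\right) + 1}{U} = 3 + \frac{1 + U^{2} - U}{U}$)
$\left(B{\left(8 \right)} + 50\right) t{\left(\left(4 + 1\right) \left(a - 5\right),11 \right)} = \left(\left(2 + 8 + \frac{1}{8}\right) + 50\right) \left(4 + 1\right) \left(5 - 5\right) = \left(\left(2 + 8 + \frac{1}{8}\right) + 50\right) 5 \cdot 0 = \left(\frac{81}{8} + 50\right) 0 = \frac{481}{8} \cdot 0 = 0$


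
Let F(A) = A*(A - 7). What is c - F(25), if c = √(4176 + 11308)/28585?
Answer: -450 + 14*√79/28585 ≈ -450.00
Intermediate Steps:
F(A) = A*(-7 + A)
c = 14*√79/28585 (c = √15484*(1/28585) = (14*√79)*(1/28585) = 14*√79/28585 ≈ 0.0043532)
c - F(25) = 14*√79/28585 - 25*(-7 + 25) = 14*√79/28585 - 25*18 = 14*√79/28585 - 1*450 = 14*√79/28585 - 450 = -450 + 14*√79/28585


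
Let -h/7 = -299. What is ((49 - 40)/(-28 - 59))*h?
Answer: -6279/29 ≈ -216.52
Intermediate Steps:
h = 2093 (h = -7*(-299) = 2093)
((49 - 40)/(-28 - 59))*h = ((49 - 40)/(-28 - 59))*2093 = (9/(-87))*2093 = (9*(-1/87))*2093 = -3/29*2093 = -6279/29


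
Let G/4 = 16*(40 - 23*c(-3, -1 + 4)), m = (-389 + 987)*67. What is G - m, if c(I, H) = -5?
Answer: -30146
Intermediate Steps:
m = 40066 (m = 598*67 = 40066)
G = 9920 (G = 4*(16*(40 - 23*(-5))) = 4*(16*(40 + 115)) = 4*(16*155) = 4*2480 = 9920)
G - m = 9920 - 1*40066 = 9920 - 40066 = -30146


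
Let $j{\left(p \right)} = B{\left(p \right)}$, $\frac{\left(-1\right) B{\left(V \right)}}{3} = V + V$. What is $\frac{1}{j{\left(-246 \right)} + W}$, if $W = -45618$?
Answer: $- \frac{1}{44142} \approx -2.2654 \cdot 10^{-5}$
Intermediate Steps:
$B{\left(V \right)} = - 6 V$ ($B{\left(V \right)} = - 3 \left(V + V\right) = - 3 \cdot 2 V = - 6 V$)
$j{\left(p \right)} = - 6 p$
$\frac{1}{j{\left(-246 \right)} + W} = \frac{1}{\left(-6\right) \left(-246\right) - 45618} = \frac{1}{1476 - 45618} = \frac{1}{-44142} = - \frac{1}{44142}$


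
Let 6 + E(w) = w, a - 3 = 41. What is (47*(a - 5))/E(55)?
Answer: 1833/49 ≈ 37.408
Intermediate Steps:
a = 44 (a = 3 + 41 = 44)
E(w) = -6 + w
(47*(a - 5))/E(55) = (47*(44 - 5))/(-6 + 55) = (47*39)/49 = 1833*(1/49) = 1833/49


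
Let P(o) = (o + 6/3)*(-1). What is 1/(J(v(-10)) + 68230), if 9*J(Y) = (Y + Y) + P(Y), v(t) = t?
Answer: 3/204686 ≈ 1.4657e-5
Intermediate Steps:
P(o) = -2 - o (P(o) = (o + 6*(1/3))*(-1) = (o + 2)*(-1) = (2 + o)*(-1) = -2 - o)
J(Y) = -2/9 + Y/9 (J(Y) = ((Y + Y) + (-2 - Y))/9 = (2*Y + (-2 - Y))/9 = (-2 + Y)/9 = -2/9 + Y/9)
1/(J(v(-10)) + 68230) = 1/((-2/9 + (1/9)*(-10)) + 68230) = 1/((-2/9 - 10/9) + 68230) = 1/(-4/3 + 68230) = 1/(204686/3) = 3/204686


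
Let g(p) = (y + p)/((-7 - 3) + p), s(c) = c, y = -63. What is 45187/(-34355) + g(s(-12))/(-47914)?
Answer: -47634554821/36213880340 ≈ -1.3154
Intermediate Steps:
g(p) = (-63 + p)/(-10 + p) (g(p) = (-63 + p)/((-7 - 3) + p) = (-63 + p)/(-10 + p))
45187/(-34355) + g(s(-12))/(-47914) = 45187/(-34355) + ((-63 - 12)/(-10 - 12))/(-47914) = 45187*(-1/34355) + (-75/(-22))*(-1/47914) = -45187/34355 - 1/22*(-75)*(-1/47914) = -45187/34355 + (75/22)*(-1/47914) = -45187/34355 - 75/1054108 = -47634554821/36213880340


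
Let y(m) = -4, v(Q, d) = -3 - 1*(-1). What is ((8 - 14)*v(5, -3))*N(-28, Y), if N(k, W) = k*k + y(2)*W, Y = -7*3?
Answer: 10416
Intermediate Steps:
v(Q, d) = -2 (v(Q, d) = -3 + 1 = -2)
Y = -21
N(k, W) = k² - 4*W (N(k, W) = k*k - 4*W = k² - 4*W)
((8 - 14)*v(5, -3))*N(-28, Y) = ((8 - 14)*(-2))*((-28)² - 4*(-21)) = (-6*(-2))*(784 + 84) = 12*868 = 10416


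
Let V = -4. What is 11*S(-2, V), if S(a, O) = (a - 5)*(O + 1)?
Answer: 231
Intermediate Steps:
S(a, O) = (1 + O)*(-5 + a) (S(a, O) = (-5 + a)*(1 + O) = (1 + O)*(-5 + a))
11*S(-2, V) = 11*(-5 - 2 - 5*(-4) - 4*(-2)) = 11*(-5 - 2 + 20 + 8) = 11*21 = 231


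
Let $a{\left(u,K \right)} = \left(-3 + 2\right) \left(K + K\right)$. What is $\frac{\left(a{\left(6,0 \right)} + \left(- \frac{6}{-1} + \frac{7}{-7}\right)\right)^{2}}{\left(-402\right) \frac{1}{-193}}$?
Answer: $\frac{4825}{402} \approx 12.002$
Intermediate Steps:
$a{\left(u,K \right)} = - 2 K$
$\frac{\left(a{\left(6,0 \right)} + \left(- \frac{6}{-1} + \frac{7}{-7}\right)\right)^{2}}{\left(-402\right) \frac{1}{-193}} = \frac{\left(\left(-2\right) 0 + \left(- \frac{6}{-1} + \frac{7}{-7}\right)\right)^{2}}{\left(-402\right) \frac{1}{-193}} = \frac{\left(0 + \left(\left(-6\right) \left(-1\right) + 7 \left(- \frac{1}{7}\right)\right)\right)^{2}}{\left(-402\right) \left(- \frac{1}{193}\right)} = \frac{\left(0 + \left(6 - 1\right)\right)^{2}}{\frac{402}{193}} = \left(0 + 5\right)^{2} \cdot \frac{193}{402} = 5^{2} \cdot \frac{193}{402} = 25 \cdot \frac{193}{402} = \frac{4825}{402}$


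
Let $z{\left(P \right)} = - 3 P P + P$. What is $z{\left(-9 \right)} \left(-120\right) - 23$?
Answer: $30217$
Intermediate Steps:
$z{\left(P \right)} = P - 3 P^{2}$ ($z{\left(P \right)} = - 3 P^{2} + P = P - 3 P^{2}$)
$z{\left(-9 \right)} \left(-120\right) - 23 = - 9 \left(1 - -27\right) \left(-120\right) - 23 = - 9 \left(1 + 27\right) \left(-120\right) - 23 = \left(-9\right) 28 \left(-120\right) - 23 = \left(-252\right) \left(-120\right) - 23 = 30240 - 23 = 30217$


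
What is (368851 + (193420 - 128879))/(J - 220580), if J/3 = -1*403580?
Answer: -54174/178915 ≈ -0.30279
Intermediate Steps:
J = -1210740 (J = 3*(-1*403580) = 3*(-403580) = -1210740)
(368851 + (193420 - 128879))/(J - 220580) = (368851 + (193420 - 128879))/(-1210740 - 220580) = (368851 + 64541)/(-1431320) = 433392*(-1/1431320) = -54174/178915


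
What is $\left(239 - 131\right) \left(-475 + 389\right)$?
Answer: $-9288$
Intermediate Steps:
$\left(239 - 131\right) \left(-475 + 389\right) = 108 \left(-86\right) = -9288$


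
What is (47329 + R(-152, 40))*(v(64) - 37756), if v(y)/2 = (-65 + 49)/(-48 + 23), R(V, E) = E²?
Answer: -46182517372/25 ≈ -1.8473e+9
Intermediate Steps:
v(y) = 32/25 (v(y) = 2*((-65 + 49)/(-48 + 23)) = 2*(-16/(-25)) = 2*(-16*(-1/25)) = 2*(16/25) = 32/25)
(47329 + R(-152, 40))*(v(64) - 37756) = (47329 + 40²)*(32/25 - 37756) = (47329 + 1600)*(-943868/25) = 48929*(-943868/25) = -46182517372/25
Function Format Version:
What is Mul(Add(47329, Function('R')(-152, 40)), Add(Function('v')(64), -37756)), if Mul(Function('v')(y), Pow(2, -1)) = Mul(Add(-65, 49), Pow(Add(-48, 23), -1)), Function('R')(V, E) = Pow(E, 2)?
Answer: Rational(-46182517372, 25) ≈ -1.8473e+9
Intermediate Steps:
Function('v')(y) = Rational(32, 25) (Function('v')(y) = Mul(2, Mul(Add(-65, 49), Pow(Add(-48, 23), -1))) = Mul(2, Mul(-16, Pow(-25, -1))) = Mul(2, Mul(-16, Rational(-1, 25))) = Mul(2, Rational(16, 25)) = Rational(32, 25))
Mul(Add(47329, Function('R')(-152, 40)), Add(Function('v')(64), -37756)) = Mul(Add(47329, Pow(40, 2)), Add(Rational(32, 25), -37756)) = Mul(Add(47329, 1600), Rational(-943868, 25)) = Mul(48929, Rational(-943868, 25)) = Rational(-46182517372, 25)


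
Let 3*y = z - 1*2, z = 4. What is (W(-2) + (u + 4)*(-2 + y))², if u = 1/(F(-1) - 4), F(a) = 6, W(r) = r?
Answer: 64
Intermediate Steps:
y = ⅔ (y = (4 - 1*2)/3 = (4 - 2)/3 = (⅓)*2 = ⅔ ≈ 0.66667)
u = ½ (u = 1/(6 - 4) = 1/2 = ½ ≈ 0.50000)
(W(-2) + (u + 4)*(-2 + y))² = (-2 + (½ + 4)*(-2 + ⅔))² = (-2 + (9/2)*(-4/3))² = (-2 - 6)² = (-8)² = 64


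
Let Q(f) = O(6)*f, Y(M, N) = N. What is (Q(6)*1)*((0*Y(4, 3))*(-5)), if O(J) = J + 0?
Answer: 0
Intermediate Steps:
O(J) = J
Q(f) = 6*f
(Q(6)*1)*((0*Y(4, 3))*(-5)) = ((6*6)*1)*((0*3)*(-5)) = (36*1)*(0*(-5)) = 36*0 = 0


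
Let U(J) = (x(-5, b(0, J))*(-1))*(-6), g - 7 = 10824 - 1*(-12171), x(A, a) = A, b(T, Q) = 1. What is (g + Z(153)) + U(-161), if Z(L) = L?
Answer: 23125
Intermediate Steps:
g = 23002 (g = 7 + (10824 - 1*(-12171)) = 7 + (10824 + 12171) = 7 + 22995 = 23002)
U(J) = -30 (U(J) = -5*(-1)*(-6) = 5*(-6) = -30)
(g + Z(153)) + U(-161) = (23002 + 153) - 30 = 23155 - 30 = 23125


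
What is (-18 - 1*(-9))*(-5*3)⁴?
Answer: -455625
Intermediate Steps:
(-18 - 1*(-9))*(-5*3)⁴ = (-18 + 9)*(-15)⁴ = -9*50625 = -455625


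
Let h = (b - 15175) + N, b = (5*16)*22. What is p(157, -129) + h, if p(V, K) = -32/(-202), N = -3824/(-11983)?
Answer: -16235368493/1210283 ≈ -13415.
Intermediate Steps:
N = 3824/11983 (N = -3824*(-1/11983) = 3824/11983 ≈ 0.31912)
b = 1760 (b = 80*22 = 1760)
p(V, K) = 16/101 (p(V, K) = -32*(-1/202) = 16/101)
h = -160748121/11983 (h = (1760 - 15175) + 3824/11983 = -13415 + 3824/11983 = -160748121/11983 ≈ -13415.)
p(157, -129) + h = 16/101 - 160748121/11983 = -16235368493/1210283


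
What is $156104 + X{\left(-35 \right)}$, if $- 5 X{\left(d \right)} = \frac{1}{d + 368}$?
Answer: $\frac{259913159}{1665} \approx 1.561 \cdot 10^{5}$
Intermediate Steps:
$X{\left(d \right)} = - \frac{1}{5 \left(368 + d\right)}$ ($X{\left(d \right)} = - \frac{1}{5 \left(d + 368\right)} = - \frac{1}{5 \left(368 + d\right)}$)
$156104 + X{\left(-35 \right)} = 156104 - \frac{1}{1840 + 5 \left(-35\right)} = 156104 - \frac{1}{1840 - 175} = 156104 - \frac{1}{1665} = \frac{259913159}{1665}$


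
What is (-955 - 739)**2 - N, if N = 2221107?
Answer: 648529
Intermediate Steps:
(-955 - 739)**2 - N = (-955 - 739)**2 - 1*2221107 = (-1694)**2 - 2221107 = 2869636 - 2221107 = 648529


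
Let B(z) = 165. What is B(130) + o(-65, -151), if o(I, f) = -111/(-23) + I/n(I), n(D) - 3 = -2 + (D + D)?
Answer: 505369/2967 ≈ 170.33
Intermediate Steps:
n(D) = 1 + 2*D (n(D) = 3 + (-2 + (D + D)) = 3 + (-2 + 2*D) = 1 + 2*D)
o(I, f) = 111/23 + I/(1 + 2*I) (o(I, f) = -111/(-23) + I/(1 + 2*I) = -111*(-1/23) + I/(1 + 2*I) = 111/23 + I/(1 + 2*I))
B(130) + o(-65, -151) = 165 + (111 + 245*(-65))/(23*(1 + 2*(-65))) = 165 + (111 - 15925)/(23*(1 - 130)) = 165 + (1/23)*(-15814)/(-129) = 165 + (1/23)*(-1/129)*(-15814) = 165 + 15814/2967 = 505369/2967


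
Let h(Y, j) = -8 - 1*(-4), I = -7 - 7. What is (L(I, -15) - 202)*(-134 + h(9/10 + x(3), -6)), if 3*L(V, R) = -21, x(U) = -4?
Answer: 28842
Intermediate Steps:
I = -14
L(V, R) = -7 (L(V, R) = (⅓)*(-21) = -7)
h(Y, j) = -4 (h(Y, j) = -8 + 4 = -4)
(L(I, -15) - 202)*(-134 + h(9/10 + x(3), -6)) = (-7 - 202)*(-134 - 4) = -209*(-138) = 28842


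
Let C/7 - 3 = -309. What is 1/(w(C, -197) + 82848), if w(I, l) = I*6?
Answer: 1/69996 ≈ 1.4287e-5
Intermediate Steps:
C = -2142 (C = 21 + 7*(-309) = 21 - 2163 = -2142)
w(I, l) = 6*I
1/(w(C, -197) + 82848) = 1/(6*(-2142) + 82848) = 1/(-12852 + 82848) = 1/69996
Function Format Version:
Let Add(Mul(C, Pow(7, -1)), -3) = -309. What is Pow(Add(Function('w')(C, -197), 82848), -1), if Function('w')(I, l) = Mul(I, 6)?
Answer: Rational(1, 69996) ≈ 1.4287e-5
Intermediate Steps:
C = -2142 (C = Add(21, Mul(7, -309)) = Add(21, -2163) = -2142)
Function('w')(I, l) = Mul(6, I)
Pow(Add(Function('w')(C, -197), 82848), -1) = Pow(Add(Mul(6, -2142), 82848), -1) = Pow(Add(-12852, 82848), -1) = Pow(69996, -1) = Rational(1, 69996)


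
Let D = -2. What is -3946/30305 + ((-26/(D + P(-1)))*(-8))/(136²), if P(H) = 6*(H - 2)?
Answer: -18325097/140130320 ≈ -0.13077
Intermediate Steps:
P(H) = -12 + 6*H (P(H) = 6*(-2 + H) = -12 + 6*H)
-3946/30305 + ((-26/(D + P(-1)))*(-8))/(136²) = -3946/30305 + ((-26/(-2 + (-12 + 6*(-1))))*(-8))/(136²) = -3946*1/30305 + ((-26/(-2 + (-12 - 6)))*(-8))/18496 = -3946/30305 + ((-26/(-2 - 18))*(-8))*(1/18496) = -3946/30305 + ((-26/(-20))*(-8))*(1/18496) = -3946/30305 + (-1/20*(-26)*(-8))*(1/18496) = -3946/30305 + ((13/10)*(-8))*(1/18496) = -3946/30305 - 52/5*1/18496 = -3946/30305 - 13/23120 = -18325097/140130320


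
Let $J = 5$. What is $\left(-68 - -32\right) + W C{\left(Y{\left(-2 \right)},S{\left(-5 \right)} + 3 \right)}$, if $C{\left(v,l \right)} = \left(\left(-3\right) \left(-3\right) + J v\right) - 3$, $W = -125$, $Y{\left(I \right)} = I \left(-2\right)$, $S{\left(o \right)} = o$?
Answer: $-3286$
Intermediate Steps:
$Y{\left(I \right)} = - 2 I$
$C{\left(v,l \right)} = 6 + 5 v$ ($C{\left(v,l \right)} = \left(\left(-3\right) \left(-3\right) + 5 v\right) - 3 = \left(9 + 5 v\right) - 3 = 6 + 5 v$)
$\left(-68 - -32\right) + W C{\left(Y{\left(-2 \right)},S{\left(-5 \right)} + 3 \right)} = \left(-68 - -32\right) - 125 \left(6 + 5 \left(\left(-2\right) \left(-2\right)\right)\right) = \left(-68 + 32\right) - 125 \left(6 + 5 \cdot 4\right) = -36 - 125 \left(6 + 20\right) = -36 - 3250 = -3286$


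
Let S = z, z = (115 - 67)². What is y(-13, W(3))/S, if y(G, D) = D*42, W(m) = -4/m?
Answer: -7/288 ≈ -0.024306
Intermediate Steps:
z = 2304 (z = 48² = 2304)
S = 2304
y(G, D) = 42*D
y(-13, W(3))/S = (42*(-4/3))/2304 = (42*(-4*⅓))*(1/2304) = (42*(-4/3))*(1/2304) = -56*1/2304 = -7/288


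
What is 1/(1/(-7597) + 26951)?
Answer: 7597/204746746 ≈ 3.7104e-5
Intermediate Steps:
1/(1/(-7597) + 26951) = 1/(-1/7597 + 26951) = 1/(204746746/7597) = 7597/204746746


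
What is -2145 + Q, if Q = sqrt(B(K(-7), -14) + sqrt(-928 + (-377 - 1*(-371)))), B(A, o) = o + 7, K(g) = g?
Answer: -2145 + sqrt(-7 + I*sqrt(934)) ≈ -2141.5 + 4.3791*I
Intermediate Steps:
B(A, o) = 7 + o
Q = sqrt(-7 + I*sqrt(934)) (Q = sqrt((7 - 14) + sqrt(-928 + (-377 - 1*(-371)))) = sqrt(-7 + sqrt(-928 + (-377 + 371))) = sqrt(-7 + sqrt(-928 - 6)) = sqrt(-7 + sqrt(-934)) = sqrt(-7 + I*sqrt(934)) ≈ 3.4895 + 4.3791*I)
-2145 + Q = -2145 + sqrt(-7 + I*sqrt(934))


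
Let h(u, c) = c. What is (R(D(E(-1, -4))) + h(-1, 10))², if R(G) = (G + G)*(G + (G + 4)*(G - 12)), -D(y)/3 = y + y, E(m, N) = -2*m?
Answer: 18576100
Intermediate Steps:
D(y) = -6*y (D(y) = -3*(y + y) = -6*y)
R(G) = 2*G*(G + (-12 + G)*(4 + G)) (R(G) = (2*G)*(G + (4 + G)*(-12 + G)) = (2*G)*(G + (-12 + G)*(4 + G)) = 2*G*(G + (-12 + G)*(4 + G)))
(R(D(E(-1, -4))) + h(-1, 10))² = (2*(-(-12)*(-1))*(-48 + (-(-12)*(-1))² - (-42)*(-2*(-1))) + 10)² = (2*(-6*2)*(-48 + (-6*2)² - (-42)*2) + 10)² = (2*(-12)*(-48 + (-12)² - 7*(-12)) + 10)² = (2*(-12)*(-48 + 144 + 84) + 10)² = (2*(-12)*180 + 10)² = (-4320 + 10)² = (-4310)² = 18576100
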